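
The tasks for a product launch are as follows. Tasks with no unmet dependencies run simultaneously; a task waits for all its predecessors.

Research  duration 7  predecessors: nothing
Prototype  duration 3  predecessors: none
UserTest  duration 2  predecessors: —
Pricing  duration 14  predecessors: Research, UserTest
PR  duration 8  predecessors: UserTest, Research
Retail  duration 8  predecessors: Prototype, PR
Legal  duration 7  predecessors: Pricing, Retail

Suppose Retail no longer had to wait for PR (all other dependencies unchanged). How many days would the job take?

With the dependency in place, Research→PR→Retail→Legal = 7+8+8+7 = 30 sets the finish at 30 days.
Without PR→Retail, Retail's earliest start moves from 15 to 3.
The longest chain is now Research→Pricing→Legal = 7+14+7 = 28, so the job takes 28 days.

28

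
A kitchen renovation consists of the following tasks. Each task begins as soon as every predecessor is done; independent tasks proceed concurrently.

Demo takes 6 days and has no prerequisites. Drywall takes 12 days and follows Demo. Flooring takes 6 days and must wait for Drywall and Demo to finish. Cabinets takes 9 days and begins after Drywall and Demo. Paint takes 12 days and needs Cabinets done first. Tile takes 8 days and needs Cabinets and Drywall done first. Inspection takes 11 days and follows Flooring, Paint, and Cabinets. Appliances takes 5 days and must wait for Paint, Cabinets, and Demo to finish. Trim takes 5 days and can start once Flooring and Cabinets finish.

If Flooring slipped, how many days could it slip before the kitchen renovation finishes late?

15

The longest chain is Demo→Drywall→Cabinets→Paint→Inspection = 6+12+9+12+11 = 50; overall finish 50 days.
The longest chain containing Flooring totals 35 days.
Float = 50 − 35 = 15.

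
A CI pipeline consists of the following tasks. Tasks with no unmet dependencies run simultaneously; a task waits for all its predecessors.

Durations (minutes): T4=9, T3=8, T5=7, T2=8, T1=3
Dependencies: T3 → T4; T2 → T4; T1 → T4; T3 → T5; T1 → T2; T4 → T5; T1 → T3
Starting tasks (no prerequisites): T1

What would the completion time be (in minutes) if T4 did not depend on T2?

With the dependency in place, T1→T2→T4→T5 = 3+8+9+7 = 27 sets the finish at 27 minutes.
Dropping T2→T4 doesn't change T4's earliest start (11); another predecessor still binds.
The longest chain is now T1→T3→T4→T5 = 3+8+9+7 = 27, so the CI pipeline takes 27 minutes.

27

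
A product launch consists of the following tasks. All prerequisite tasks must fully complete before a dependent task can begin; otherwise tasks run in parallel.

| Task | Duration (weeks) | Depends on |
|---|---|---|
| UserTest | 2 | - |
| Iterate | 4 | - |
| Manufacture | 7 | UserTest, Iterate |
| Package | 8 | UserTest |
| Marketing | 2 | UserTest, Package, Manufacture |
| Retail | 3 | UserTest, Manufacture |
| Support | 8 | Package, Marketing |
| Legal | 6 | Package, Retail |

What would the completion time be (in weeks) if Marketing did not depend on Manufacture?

Before: longest chain Iterate→Manufacture→Marketing→Support = 4+7+2+8 = 21, finish 21.
Without Manufacture→Marketing, Marketing's earliest start moves from 11 to 10.
After: UserTest→Package→Marketing→Support = 2+8+2+8 = 20 → 20 weeks.

20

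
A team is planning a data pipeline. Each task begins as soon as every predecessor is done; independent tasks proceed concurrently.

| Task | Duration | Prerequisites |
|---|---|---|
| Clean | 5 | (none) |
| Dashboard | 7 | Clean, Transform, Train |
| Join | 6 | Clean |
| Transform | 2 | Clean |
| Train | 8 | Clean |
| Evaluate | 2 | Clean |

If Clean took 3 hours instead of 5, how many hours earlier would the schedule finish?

2

As given, the longest chain is Clean→Train→Dashboard = 5+8+7 = 20, so the finish is 20 hours.
Clean lies on that path, so at 3 hours the path becomes 18 hours.
The critical path is still Clean→Train→Dashboard; finish is now 18 hours.
Change in finish: 18 − 20 = -2 hours.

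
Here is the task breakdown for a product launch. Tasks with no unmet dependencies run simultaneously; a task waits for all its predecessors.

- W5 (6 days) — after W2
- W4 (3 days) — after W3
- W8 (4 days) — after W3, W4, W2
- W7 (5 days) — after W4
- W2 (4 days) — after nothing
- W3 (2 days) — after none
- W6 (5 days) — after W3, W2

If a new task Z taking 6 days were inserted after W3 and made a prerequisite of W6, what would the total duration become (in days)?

Originally the plan takes 10 days.
With Z inserted, W6 now waits for max(W3, W2, Z).
New critical path: W3→Z→W6 = 2+6+5 = 13 ⇒ 13 days.

13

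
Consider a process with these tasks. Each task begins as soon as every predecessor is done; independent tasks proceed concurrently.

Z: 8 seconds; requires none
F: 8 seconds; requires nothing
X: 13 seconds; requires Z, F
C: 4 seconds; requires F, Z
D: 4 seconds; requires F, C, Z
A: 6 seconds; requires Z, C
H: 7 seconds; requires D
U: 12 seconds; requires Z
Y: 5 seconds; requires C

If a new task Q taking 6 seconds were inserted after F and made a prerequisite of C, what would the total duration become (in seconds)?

29

Originally the job takes 23 seconds.
With Q inserted, C now waits for max(F, Z, Q).
New critical path: F→Q→C→D→H = 8+6+4+4+7 = 29 ⇒ 29 seconds.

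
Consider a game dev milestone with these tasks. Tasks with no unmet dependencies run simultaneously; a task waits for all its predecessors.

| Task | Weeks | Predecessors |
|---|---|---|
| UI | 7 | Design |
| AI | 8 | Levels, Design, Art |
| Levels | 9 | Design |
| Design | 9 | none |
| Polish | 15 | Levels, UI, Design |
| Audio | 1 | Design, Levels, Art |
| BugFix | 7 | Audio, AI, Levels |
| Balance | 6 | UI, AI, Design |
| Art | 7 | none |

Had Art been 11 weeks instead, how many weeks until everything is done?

33

Actual critical path: Design→Levels→AI→BugFix = 9+9+8+7 = 33 ⇒ 33 weeks.
The longest path through Art is only 22 weeks, so Art has float 11.
That remains the longest chain; total 33 weeks.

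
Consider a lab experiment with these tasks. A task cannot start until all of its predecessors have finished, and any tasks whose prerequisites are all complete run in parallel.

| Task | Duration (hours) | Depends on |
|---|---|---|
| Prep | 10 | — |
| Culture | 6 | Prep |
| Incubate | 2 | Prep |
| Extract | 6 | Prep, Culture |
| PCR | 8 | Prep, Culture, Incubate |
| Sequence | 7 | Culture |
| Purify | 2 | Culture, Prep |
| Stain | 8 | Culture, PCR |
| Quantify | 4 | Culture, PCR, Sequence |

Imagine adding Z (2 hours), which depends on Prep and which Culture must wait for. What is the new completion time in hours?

Originally the project takes 32 hours.
With Z inserted, Culture now waits for max(Prep, Z).
New critical path: Prep→Z→Culture→PCR→Stain = 10+2+6+8+8 = 34 ⇒ 34 hours.

34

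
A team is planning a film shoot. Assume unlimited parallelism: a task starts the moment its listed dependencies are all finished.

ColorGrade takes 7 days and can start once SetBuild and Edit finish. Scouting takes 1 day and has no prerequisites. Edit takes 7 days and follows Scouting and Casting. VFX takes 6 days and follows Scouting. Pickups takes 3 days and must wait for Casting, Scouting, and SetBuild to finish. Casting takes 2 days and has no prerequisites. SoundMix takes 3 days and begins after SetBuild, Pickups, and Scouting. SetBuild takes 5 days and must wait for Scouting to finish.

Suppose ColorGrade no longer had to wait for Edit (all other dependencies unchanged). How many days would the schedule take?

Before: longest chain Casting→Edit→ColorGrade = 2+7+7 = 16, finish 16.
Without Edit→ColorGrade, ColorGrade's earliest start moves from 9 to 6.
After: Scouting→SetBuild→ColorGrade = 1+5+7 = 13 → 13 days.

13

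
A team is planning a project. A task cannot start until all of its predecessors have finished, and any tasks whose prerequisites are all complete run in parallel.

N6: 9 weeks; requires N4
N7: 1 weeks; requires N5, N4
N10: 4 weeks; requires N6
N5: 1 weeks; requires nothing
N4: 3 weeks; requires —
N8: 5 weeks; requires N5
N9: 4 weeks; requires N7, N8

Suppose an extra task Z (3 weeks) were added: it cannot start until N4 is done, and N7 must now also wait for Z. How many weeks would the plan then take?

16

Originally the plan takes 16 weeks.
With Z inserted, N7 now waits for max(N5, N4, Z).
New critical path: N4→N6→N10 = 3+9+4 = 16 ⇒ 16 weeks.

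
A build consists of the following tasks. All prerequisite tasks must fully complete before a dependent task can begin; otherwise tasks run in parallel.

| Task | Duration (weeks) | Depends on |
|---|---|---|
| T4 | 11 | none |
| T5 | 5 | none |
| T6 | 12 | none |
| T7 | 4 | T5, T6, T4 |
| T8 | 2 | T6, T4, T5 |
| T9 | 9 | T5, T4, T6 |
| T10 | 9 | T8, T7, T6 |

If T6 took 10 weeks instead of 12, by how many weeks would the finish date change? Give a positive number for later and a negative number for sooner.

The binding path is T6→T7→T10 = 12+4+9 = 25; finish at 25 weeks.
Since T6 is critical, the -2 change carries straight to that chain (now 23 weeks).
New critical path: T4→T7→T10 = 11+4+9 = 24 ⇒ 24 weeks.
Change in finish: 24 − 25 = -1 weeks.

-1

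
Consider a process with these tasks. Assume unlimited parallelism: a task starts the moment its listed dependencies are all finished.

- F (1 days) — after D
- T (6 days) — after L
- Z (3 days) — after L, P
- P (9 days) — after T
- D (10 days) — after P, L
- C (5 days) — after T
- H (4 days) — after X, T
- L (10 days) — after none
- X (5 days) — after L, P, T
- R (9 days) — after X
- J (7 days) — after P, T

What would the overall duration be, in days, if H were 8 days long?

Baseline: L→T→P→X→R = 10+6+9+5+9 = 39 → 39 days.
H is off the critical path — its longest chain is 34 days, giving 5 of slack.
The critical path is still L→T→P→X→R; finish is now 39 days.

39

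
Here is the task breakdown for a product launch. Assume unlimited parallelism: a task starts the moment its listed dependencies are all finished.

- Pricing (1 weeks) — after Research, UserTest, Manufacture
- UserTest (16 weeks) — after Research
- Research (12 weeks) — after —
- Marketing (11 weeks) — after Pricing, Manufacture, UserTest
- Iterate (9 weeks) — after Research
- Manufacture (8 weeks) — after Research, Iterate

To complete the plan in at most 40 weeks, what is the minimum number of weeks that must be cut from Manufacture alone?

1

Current finish: 41 weeks; target: 40.
Manufacture is on every critical path, so each week cut from Manufacture cuts the finish by one (this holds down to a finish of 40).
Need 41 − 40 = 1 week off Manufacture → Manufacture becomes 7 weeks, finish becomes 40.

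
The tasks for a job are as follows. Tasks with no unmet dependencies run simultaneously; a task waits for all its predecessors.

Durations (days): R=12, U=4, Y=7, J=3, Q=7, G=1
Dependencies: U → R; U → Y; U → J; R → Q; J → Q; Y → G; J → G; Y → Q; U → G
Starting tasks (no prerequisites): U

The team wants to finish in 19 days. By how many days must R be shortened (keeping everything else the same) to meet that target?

Current finish: 23 days; target: 19.
R is on every critical path, so each day cut from R cuts the finish by one (this holds down to a finish of 18).
Need 23 − 19 = 4 days off R → R becomes 8 days, finish becomes 19.

4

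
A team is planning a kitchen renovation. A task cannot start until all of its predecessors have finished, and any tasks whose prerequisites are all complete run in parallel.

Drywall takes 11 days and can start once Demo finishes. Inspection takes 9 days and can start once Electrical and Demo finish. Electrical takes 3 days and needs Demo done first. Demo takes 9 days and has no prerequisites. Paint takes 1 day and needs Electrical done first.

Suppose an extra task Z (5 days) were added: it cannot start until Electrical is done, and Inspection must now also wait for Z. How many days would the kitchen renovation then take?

Originally the kitchen renovation takes 21 days.
With Z inserted, Inspection now waits for max(Electrical, Demo, Z).
New critical path: Demo→Electrical→Z→Inspection = 9+3+5+9 = 26 ⇒ 26 days.

26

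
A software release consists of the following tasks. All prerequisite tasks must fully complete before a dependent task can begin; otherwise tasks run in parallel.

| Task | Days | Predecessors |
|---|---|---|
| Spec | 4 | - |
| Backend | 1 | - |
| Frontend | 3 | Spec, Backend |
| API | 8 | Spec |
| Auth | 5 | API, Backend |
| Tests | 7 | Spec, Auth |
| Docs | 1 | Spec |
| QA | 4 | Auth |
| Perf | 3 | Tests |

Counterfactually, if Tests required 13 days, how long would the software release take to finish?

33

Baseline: Spec→API→Auth→Tests→Perf = 4+8+5+7+3 = 27 → 27 days.
Since Tests is critical, the +6 change carries straight to that chain (now 33 days).
That remains the longest chain; total 33 days.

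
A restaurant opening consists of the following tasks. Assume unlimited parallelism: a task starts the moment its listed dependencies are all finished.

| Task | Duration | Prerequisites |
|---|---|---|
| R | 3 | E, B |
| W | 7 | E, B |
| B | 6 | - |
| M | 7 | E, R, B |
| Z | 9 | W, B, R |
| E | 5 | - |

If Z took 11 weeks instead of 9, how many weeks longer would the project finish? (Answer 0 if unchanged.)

Actual critical path: B→W→Z = 6+7+9 = 22 ⇒ 22 weeks.
Z lies on that path, so at 11 weeks the path becomes 24 weeks.
The critical path is still B→W→Z; finish is now 24 weeks.
Change in finish: 24 − 22 = +2 weeks.

2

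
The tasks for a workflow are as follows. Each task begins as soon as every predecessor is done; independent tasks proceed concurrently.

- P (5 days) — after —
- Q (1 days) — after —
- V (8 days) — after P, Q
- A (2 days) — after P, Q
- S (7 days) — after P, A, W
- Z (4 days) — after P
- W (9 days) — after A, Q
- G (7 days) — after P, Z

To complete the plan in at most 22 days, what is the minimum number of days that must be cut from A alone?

Current finish: 23 days; target: 22.
A is on every critical path, so each day cut from A cuts the finish by one (this holds down to a finish of 22).
Need 23 − 22 = 1 day off A → A becomes 1 day, finish becomes 22.

1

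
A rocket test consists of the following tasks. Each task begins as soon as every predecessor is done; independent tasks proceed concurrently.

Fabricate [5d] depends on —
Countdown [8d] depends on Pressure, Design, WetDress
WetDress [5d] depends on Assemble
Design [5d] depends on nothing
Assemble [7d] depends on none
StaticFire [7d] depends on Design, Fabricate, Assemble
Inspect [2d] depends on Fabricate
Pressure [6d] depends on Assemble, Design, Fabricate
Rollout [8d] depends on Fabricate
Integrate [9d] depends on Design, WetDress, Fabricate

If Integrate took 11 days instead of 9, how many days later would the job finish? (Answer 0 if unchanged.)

Baseline: Assemble→WetDress→Integrate = 7+5+9 = 21 → 21 days.
Integrate lies on that path, so at 11 days the path becomes 23 days.
That remains the longest chain; total 23 days.
Change in finish: 23 − 21 = +2 days.

2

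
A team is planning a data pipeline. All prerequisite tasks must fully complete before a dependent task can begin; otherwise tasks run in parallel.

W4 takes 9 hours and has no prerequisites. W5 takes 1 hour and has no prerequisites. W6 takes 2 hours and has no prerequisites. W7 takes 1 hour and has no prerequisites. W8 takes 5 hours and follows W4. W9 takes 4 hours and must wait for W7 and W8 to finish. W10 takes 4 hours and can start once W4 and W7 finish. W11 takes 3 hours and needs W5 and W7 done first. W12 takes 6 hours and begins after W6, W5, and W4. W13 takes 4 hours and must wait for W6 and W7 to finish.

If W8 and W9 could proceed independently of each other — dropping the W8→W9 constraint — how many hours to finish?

Original critical path: W4→W8→W9 = 9+5+4 = 18 ⇒ 18 hours.
Without W8→W9, W9's earliest start moves from 14 to 1.
After: W4→W12 = 9+6 = 15 → 15 hours.

15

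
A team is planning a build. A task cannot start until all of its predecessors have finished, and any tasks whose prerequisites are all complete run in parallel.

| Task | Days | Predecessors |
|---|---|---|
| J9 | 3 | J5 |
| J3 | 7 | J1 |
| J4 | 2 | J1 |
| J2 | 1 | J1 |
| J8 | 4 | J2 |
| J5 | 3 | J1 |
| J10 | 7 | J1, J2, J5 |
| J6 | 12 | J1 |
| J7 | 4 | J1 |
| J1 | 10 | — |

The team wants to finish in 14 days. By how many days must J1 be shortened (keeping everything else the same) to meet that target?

8

Current finish: 22 days; target: 14.
J1 is on every critical path, so each day cut from J1 cuts the finish by one (this holds down to a finish of 13).
Need 22 − 14 = 8 days off J1 → J1 becomes 2 days, finish becomes 14.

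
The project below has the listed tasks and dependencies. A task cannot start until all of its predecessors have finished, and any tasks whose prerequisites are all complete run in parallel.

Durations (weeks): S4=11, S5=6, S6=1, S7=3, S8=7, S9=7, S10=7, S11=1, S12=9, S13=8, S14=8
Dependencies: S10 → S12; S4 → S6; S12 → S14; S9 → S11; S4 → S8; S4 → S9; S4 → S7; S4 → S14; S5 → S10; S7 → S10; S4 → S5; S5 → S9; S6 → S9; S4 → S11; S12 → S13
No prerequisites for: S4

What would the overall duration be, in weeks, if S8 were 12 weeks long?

Baseline: S4→S5→S10→S12→S13 = 11+6+7+9+8 = 41 → 41 weeks.
S8 has 23 weeks of float (longest path through it is 18).
The critical path is still S4→S5→S10→S12→S13; finish is now 41 weeks.

41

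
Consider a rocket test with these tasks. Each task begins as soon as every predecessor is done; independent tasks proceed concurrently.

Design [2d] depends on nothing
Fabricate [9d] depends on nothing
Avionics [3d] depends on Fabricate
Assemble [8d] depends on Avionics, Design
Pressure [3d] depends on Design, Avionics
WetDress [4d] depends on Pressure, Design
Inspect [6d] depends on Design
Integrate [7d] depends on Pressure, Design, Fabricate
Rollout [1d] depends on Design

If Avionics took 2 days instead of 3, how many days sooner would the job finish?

1

The binding path is Fabricate→Avionics→Pressure→Integrate = 9+3+3+7 = 22; finish at 22 days.
Avionics is on the critical path; changing it to 2 makes that path 21 days.
That remains the longest chain; total 21 days.
Change in finish: 21 − 22 = -1 days.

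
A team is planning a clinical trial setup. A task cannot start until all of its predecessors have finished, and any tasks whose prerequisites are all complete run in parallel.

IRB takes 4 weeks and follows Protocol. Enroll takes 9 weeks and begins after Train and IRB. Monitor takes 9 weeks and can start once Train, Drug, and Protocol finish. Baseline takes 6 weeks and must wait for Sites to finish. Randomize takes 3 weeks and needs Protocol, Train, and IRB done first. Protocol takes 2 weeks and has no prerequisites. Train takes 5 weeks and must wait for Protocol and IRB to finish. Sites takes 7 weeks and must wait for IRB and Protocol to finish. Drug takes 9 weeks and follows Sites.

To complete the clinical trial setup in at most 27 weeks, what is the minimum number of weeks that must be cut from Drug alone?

Current finish: 31 weeks; target: 27.
Drug is on every critical path, so each week cut from Drug cuts the finish by one (this holds down to a finish of 23).
Need 31 − 27 = 4 weeks off Drug → Drug becomes 5 weeks, finish becomes 27.

4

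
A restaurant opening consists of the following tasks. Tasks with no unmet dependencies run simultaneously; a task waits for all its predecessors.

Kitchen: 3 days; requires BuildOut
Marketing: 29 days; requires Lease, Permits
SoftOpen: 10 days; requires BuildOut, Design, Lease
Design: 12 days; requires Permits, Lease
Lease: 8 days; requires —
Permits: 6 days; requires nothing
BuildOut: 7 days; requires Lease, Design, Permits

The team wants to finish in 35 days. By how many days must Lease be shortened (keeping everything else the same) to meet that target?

2

Current finish: 37 days; target: 35.
Lease is on every critical path, so each day cut from Lease cuts the finish by one (this holds down to a finish of 35).
Need 37 − 35 = 2 days off Lease → Lease becomes 6 days, finish becomes 35.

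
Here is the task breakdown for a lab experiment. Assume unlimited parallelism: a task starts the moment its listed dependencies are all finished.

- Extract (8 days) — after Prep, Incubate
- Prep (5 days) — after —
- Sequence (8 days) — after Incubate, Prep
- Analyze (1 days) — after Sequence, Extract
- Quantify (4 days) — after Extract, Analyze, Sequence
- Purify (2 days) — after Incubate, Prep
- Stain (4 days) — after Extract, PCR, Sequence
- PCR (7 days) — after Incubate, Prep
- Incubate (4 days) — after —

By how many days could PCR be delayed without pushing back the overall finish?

2

Prep→Extract→Analyze→Quantify = 5+8+1+4 = 18 sets the makespan at 18 days.
PCR finishes as early as 12 and must finish by 14.
So PCR can slip 14 − 12 = 2 days.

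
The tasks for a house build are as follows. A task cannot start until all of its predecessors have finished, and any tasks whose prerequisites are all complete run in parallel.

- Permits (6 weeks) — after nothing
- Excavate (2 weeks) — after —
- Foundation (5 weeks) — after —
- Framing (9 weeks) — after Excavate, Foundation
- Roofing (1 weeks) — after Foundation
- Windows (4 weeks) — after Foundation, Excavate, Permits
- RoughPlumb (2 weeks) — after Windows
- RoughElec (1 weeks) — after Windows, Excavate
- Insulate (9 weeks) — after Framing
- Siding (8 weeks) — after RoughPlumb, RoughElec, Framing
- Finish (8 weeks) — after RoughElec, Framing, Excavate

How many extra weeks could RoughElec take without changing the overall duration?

4

The longest chain is Foundation→Framing→Insulate = 5+9+9 = 23; overall finish 23 weeks.
RoughElec finishes as early as 11 and must finish by 15.
Float = 23 − 19 = 4.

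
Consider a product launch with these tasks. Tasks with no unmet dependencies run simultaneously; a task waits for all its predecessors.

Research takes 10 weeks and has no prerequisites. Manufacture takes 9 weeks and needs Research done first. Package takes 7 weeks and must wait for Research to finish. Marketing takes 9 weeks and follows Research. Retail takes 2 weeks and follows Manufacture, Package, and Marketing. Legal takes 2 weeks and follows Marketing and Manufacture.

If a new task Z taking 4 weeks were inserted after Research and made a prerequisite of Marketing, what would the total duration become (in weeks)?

Originally the project takes 21 weeks.
With Z inserted, Marketing now waits for max(Research, Z).
New critical path: Research→Z→Marketing→Retail = 10+4+9+2 = 25 ⇒ 25 weeks.

25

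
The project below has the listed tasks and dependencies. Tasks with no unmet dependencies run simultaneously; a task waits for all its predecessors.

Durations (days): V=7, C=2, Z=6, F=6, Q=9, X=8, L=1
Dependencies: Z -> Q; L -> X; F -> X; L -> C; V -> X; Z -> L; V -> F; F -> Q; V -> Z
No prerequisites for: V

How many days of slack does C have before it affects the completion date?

6

V→Z→L→X = 7+6+1+8 = 22 sets the makespan at 22 days.
Longest path through C: 16 days (earliest finish 16, latest finish 22).
Slack of C = 20 − 14 = 6 days.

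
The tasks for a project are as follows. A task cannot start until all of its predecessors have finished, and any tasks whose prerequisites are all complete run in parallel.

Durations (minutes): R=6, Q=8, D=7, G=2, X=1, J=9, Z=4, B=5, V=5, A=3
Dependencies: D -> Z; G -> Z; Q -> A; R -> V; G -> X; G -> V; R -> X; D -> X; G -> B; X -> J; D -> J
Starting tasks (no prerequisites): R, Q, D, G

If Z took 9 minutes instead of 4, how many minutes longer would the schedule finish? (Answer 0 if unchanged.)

Critical path before the change: D→X→J = 7+1+9 = 17 giving 17 minutes.
Z is off the critical path — its longest chain is 11 minutes, giving 6 of slack.
The critical path is still D→X→J; finish is now 17 minutes.
Change in finish: 17 − 17 = +0 minutes.

0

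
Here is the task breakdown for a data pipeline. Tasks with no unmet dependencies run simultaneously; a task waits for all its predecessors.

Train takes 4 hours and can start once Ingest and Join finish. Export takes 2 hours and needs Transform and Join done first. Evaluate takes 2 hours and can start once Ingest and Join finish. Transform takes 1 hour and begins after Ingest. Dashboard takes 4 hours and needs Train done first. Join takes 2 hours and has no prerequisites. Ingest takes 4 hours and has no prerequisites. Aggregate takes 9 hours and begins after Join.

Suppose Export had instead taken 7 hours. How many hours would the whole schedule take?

12

Actual critical path: Ingest→Train→Dashboard = 4+4+4 = 12 ⇒ 12 hours.
Export is off the critical path — its longest chain is 7 hours, giving 5 of slack.
New critical path: Ingest→Transform→Export = 4+1+7 = 12 ⇒ 12 hours.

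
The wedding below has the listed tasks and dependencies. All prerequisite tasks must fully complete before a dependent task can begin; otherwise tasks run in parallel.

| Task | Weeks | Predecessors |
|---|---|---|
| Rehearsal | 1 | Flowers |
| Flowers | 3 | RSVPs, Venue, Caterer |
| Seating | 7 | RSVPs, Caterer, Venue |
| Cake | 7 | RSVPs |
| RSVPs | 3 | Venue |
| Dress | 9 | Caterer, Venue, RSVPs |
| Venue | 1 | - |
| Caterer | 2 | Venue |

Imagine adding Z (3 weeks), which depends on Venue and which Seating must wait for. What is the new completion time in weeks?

13

Originally the plan takes 13 weeks.
With Z inserted, Seating now waits for max(RSVPs, Caterer, Venue, Z).
New critical path: Venue→RSVPs→Dress = 1+3+9 = 13 ⇒ 13 weeks.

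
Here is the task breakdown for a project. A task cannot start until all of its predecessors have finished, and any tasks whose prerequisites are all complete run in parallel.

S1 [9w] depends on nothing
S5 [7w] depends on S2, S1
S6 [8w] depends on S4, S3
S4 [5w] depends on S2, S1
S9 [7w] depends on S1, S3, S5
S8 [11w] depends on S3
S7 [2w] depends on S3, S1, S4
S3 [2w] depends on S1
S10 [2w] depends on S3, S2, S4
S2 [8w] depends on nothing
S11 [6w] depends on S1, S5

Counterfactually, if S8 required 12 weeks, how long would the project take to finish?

The binding path is S1→S5→S9 = 9+7+7 = 23; finish at 23 weeks.
The longest path through S8 is only 22 weeks, so S8 has float 1.
New critical path: S1→S3→S8 = 9+2+12 = 23 ⇒ 23 weeks.

23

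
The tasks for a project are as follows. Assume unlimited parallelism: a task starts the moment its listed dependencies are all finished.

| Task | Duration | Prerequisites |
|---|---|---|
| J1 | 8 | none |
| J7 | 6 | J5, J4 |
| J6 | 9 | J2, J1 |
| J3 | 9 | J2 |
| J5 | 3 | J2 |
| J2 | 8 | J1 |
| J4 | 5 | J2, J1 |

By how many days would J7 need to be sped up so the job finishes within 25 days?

Current finish: 27 days; target: 25.
J7 is on every critical path, so each day cut from J7 cuts the finish by one (this holds down to a finish of 25).
Need 27 − 25 = 2 days off J7 → J7 becomes 4 days, finish becomes 25.

2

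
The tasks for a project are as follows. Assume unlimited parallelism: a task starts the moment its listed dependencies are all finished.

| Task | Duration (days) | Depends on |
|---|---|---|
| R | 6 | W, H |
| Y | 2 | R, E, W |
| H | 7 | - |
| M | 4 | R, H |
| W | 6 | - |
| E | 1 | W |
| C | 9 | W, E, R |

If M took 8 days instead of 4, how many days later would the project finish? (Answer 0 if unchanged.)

0

Baseline: H→R→C = 7+6+9 = 22 → 22 days.
M is off the critical path — its longest chain is 17 days, giving 5 of slack.
No other chain overtakes it, so the finish is 22 days.
Change in finish: 22 − 22 = +0 days.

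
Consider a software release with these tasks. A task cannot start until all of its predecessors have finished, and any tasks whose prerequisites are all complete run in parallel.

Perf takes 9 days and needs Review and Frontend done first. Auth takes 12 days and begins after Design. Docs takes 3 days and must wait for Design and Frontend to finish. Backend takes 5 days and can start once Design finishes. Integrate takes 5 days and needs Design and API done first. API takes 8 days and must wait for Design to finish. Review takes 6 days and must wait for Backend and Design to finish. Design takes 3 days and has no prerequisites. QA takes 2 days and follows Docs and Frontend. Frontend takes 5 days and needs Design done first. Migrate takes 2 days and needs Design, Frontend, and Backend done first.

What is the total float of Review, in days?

0

The longest chain is Design→Backend→Review→Perf = 3+5+6+9 = 23; overall finish 23 days.
Review finishes as early as 14 and must finish by 14.
Slack of Review = 8 − 8 = 0 days.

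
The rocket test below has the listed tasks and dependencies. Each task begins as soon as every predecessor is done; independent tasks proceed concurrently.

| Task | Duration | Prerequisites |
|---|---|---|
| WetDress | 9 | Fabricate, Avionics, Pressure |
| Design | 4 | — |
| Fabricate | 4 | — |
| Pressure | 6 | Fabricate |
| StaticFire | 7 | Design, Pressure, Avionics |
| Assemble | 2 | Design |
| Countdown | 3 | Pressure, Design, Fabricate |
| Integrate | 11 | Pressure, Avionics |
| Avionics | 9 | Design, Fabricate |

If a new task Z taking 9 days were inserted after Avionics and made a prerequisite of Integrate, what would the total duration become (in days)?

33

Originally the plan takes 24 days.
With Z inserted, Integrate now waits for max(Pressure, Avionics, Z).
New critical path: Design→Avionics→Z→Integrate = 4+9+9+11 = 33 ⇒ 33 days.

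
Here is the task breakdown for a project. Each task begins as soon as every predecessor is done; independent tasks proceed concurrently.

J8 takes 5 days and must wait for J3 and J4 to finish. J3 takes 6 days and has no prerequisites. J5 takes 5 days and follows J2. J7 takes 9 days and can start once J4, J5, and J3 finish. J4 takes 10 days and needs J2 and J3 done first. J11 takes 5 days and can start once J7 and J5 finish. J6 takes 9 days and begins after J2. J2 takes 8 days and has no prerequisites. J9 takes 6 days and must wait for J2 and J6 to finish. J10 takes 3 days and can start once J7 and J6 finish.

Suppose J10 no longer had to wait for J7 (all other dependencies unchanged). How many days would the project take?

Before: longest chain J2→J4→J7→J11 = 8+10+9+5 = 32, finish 32.
Without J7→J10, J10's earliest start moves from 27 to 17.
New critical path: J2→J4→J7→J11 = 8+10+9+5 = 32 ⇒ 32 days.

32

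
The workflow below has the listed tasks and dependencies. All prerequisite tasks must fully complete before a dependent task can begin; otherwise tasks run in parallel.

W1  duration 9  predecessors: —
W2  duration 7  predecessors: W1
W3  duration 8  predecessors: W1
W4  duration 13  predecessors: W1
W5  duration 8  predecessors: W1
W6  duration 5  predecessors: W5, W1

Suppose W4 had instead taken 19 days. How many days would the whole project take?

As given, the longest chain is W1→W4 = 9+13 = 22, so the finish is 22 days.
W4 lies on that path, so at 19 days the path becomes 28 days.
No other chain overtakes it, so the finish is 28 days.

28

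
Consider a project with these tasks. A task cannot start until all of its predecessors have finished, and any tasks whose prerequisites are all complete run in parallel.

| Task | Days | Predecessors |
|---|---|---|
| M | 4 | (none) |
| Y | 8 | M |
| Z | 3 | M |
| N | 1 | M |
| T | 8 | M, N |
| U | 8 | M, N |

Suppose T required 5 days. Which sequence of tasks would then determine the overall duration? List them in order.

M, N, U

The binding path is M→N→T = 4+1+8 = 13; finish at 13 days.
Since T is critical, the -3 change carries straight to that chain (now 10 days).
New critical path: M→N→U = 4+1+8 = 13 ⇒ 13 days.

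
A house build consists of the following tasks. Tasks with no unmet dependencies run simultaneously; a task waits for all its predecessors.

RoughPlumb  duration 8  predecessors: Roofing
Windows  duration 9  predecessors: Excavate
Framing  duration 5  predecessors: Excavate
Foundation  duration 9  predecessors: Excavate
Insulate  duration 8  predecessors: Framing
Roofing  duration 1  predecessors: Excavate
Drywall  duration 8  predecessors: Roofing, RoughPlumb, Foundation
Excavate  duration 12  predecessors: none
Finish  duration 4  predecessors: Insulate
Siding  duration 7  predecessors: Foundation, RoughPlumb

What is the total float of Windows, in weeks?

Excavate→Foundation→Drywall = 12+9+8 = 29 sets the makespan at 29 weeks.
The longest chain containing Windows totals 21 weeks.
So Windows can slip 29 − 21 = 8 weeks.

8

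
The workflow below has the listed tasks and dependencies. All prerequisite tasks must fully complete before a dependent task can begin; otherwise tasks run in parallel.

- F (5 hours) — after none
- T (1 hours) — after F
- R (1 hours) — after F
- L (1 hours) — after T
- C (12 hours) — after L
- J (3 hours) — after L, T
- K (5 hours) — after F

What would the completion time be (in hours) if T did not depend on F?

Original critical path: F→T→L→C = 5+1+1+12 = 19 ⇒ 19 hours.
Without F→T, T's earliest start moves from 5 to 0.
After: T→L→C = 1+1+12 = 14 → 14 hours.

14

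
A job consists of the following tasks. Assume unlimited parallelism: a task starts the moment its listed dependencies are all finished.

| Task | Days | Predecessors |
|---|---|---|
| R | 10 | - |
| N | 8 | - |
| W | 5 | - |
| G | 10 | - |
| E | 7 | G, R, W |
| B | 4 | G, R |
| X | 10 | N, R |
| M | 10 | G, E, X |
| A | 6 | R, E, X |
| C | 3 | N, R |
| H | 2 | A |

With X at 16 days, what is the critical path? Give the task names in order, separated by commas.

R, X, M

Critical path before the change: R→X→M = 10+10+10 = 30 giving 30 days.
X is on the critical path; changing it to 16 makes that path 36 days.
No other chain overtakes it, so the finish is 36 days.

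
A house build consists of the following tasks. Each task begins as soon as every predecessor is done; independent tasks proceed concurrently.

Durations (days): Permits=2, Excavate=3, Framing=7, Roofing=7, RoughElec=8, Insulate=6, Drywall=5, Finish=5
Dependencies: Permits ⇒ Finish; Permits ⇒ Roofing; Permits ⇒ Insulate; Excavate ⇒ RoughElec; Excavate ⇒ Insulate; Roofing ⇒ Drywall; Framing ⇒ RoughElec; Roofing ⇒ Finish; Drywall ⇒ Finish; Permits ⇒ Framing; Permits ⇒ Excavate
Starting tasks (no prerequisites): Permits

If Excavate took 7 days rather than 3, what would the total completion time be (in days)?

Baseline: Permits→Roofing→Drywall→Finish = 2+7+5+5 = 19 → 19 days.
The longest path through Excavate is only 13 days, so Excavate has float 6.
The critical path is still Permits→Roofing→Drywall→Finish; finish is now 19 days.

19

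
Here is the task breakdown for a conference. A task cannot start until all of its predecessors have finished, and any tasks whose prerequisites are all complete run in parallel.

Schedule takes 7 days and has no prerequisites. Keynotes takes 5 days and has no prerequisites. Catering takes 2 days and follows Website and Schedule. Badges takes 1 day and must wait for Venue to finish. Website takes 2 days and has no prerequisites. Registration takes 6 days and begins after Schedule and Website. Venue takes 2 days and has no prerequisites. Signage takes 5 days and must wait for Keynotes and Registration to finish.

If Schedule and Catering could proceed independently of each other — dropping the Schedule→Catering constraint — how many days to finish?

18

Original critical path: Schedule→Registration→Signage = 7+6+5 = 18 ⇒ 18 days.
Without Schedule→Catering, Catering's earliest start moves from 7 to 2.
After: Schedule→Registration→Signage = 7+6+5 = 18 → 18 days.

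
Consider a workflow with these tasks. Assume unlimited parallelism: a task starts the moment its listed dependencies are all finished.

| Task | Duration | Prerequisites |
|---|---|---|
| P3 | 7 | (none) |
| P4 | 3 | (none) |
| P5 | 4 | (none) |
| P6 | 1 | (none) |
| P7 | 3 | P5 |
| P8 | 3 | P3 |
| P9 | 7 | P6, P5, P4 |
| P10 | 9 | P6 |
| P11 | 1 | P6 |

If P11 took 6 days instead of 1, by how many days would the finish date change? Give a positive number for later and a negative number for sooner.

As given, the longest chain is P5→P9 = 4+7 = 11, so the finish is 11 days.
P11 has 9 days of float (longest path through it is 2).
That remains the longest chain; total 11 days.
Change in finish: 11 − 11 = +0 days.

0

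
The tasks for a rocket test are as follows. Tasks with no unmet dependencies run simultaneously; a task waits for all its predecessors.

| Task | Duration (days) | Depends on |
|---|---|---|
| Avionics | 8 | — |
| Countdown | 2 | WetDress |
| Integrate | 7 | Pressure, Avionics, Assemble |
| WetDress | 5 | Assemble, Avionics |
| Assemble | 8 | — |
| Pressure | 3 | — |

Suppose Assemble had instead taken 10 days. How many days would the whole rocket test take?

Critical path before the change: Assemble→WetDress→Countdown = 8+5+2 = 15 giving 15 days.
Assemble is on the critical path; changing it to 10 makes that path 17 days.
The critical path is still Assemble→WetDress→Countdown; finish is now 17 days.

17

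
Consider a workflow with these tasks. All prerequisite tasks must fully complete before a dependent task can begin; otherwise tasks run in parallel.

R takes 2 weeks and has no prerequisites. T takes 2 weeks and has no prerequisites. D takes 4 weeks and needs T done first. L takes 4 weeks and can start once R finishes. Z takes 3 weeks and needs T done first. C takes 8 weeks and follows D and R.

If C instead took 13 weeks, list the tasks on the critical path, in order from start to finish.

T, D, C

Actual critical path: T→D→C = 2+4+8 = 14 ⇒ 14 weeks.
Since C is critical, the +5 change carries straight to that chain (now 19 weeks).
The critical path is still T→D→C; finish is now 19 weeks.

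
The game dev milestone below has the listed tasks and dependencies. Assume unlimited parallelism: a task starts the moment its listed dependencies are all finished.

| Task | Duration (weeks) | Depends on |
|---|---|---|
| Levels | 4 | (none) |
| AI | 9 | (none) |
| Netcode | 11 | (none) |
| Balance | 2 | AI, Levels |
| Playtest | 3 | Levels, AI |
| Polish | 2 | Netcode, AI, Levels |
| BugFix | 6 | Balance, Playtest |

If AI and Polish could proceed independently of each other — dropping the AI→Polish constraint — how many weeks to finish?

With the dependency in place, AI→Playtest→BugFix = 9+3+6 = 18 sets the finish at 18 weeks.
Dropping AI→Polish doesn't change Polish's earliest start (11); another predecessor still binds.
The longest chain is now AI→Playtest→BugFix = 9+3+6 = 18, so the game dev milestone takes 18 weeks.

18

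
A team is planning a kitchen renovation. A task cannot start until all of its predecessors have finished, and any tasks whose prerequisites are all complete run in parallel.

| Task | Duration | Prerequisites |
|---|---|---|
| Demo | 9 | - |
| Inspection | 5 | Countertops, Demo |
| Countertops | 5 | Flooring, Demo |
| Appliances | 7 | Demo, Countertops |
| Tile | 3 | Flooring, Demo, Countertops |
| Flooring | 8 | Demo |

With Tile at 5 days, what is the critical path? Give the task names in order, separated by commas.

Actual critical path: Demo→Flooring→Countertops→Appliances = 9+8+5+7 = 29 ⇒ 29 days.
Tile has 4 days of float (longest path through it is 25).
The critical path is still Demo→Flooring→Countertops→Appliances; finish is now 29 days.

Demo, Flooring, Countertops, Appliances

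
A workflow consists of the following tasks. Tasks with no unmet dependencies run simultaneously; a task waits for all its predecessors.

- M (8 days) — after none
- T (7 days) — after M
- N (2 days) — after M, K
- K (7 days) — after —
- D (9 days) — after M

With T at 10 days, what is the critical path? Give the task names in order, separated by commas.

The binding path is M→D = 8+9 = 17; finish at 17 days.
T has 2 days of float (longest path through it is 15).
New critical path: M→T = 8+10 = 18 ⇒ 18 days.

M, T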